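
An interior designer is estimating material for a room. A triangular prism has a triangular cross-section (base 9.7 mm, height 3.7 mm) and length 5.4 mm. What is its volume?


Shape: triangular prism
Triangle base = 9.7 mm, triangle height = 3.7 mm, prism length L = 5.4 mm
Formula: V = (1/2 * b * h_tri) * L
Cross-section area = 0.5 * 9.7 * 3.7 = 17.945
V = 17.945 * 5.4
V = 96.903
96.903 mm^3


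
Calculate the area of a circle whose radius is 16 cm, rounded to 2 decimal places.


Shape: circle
Radius r = 16 cm
Formula: A = pi * r^2
r^2 = 16^2 = 256
A = pi * 256
A = 804.25
804.25 cm^2


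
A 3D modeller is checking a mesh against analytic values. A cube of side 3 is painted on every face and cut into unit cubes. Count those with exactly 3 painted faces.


Large cube: 3 x 3 x 3, cut into unit cubes.
Cubes with 3 painted faces are at the corners. A cube always has 8 corners.
Count = 8
8 unit cubes


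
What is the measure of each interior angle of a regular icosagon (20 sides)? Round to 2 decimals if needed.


Shape: regular icosagon (20 sides)
Formula: interior angle = (n - 2) * 180 / n
(n - 2) = 18
(n - 2) * 180 = 3240
angle = 3240 / 20
angle = 162
162 degrees


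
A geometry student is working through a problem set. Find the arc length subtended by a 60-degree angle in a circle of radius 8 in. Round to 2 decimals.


Shape: circular arc
Radius r = 8 in, Angle = 60 degrees
Formula: L = (angle/360) * 2 * pi * r
2 * pi * r = 16 * pi
L = (60/360) * 16 * pi
L = 2.666667 * pi
L = 8.38
8.38 in


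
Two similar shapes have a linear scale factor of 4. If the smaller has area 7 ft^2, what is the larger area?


Linear scale factor k = 4
Original area = 7 ft^2
Rule: under a linear scaling by k, areas scale by k^2.
k^2 = 4^2 = 16
New area = 7 * 16
New area = 112
112 ft^2


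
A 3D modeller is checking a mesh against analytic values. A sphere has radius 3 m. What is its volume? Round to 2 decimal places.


Shape: sphere
Radius r = 3 m
Formula: V = (4/3) * pi * r^3
r^3 = 27
(4/3) * 27 = 36
V = 36 * pi
V = 113.1
113.1 m^3


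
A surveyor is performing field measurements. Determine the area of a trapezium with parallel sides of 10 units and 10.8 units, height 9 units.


Shape: trapezoid
Parallel sides a = 10 units, b = 10.8 units; Height h = 9 units
Formula: A = (a + b) * h / 2
a + b = 10 + 10.8 = 20.8
A = 20.8 * 9 / 2
A = 187.2 / 2
A = 93.6
93.6 units^2


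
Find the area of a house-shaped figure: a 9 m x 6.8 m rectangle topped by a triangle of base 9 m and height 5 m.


Composite shape: rectangle + triangle
Rectangle area = 9 * 6.8 = 61.2
Triangle area = 0.5 * 9 * 5 = 22.5
Total = 61.2 + 22.5
Total = 83.7
83.7 m^2


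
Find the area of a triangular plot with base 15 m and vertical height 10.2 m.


Shape: triangle
Base b = 15 m, Height h = 10.2 m
Formula: A = (1/2) * b * h
A = 0.5 * 15 * 10.2
A = 0.5 * 153
A = 76.5
76.5 m^2


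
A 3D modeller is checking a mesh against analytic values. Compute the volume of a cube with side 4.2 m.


Shape: cube
Side s = 4.2 m
Formula: V = s^3
V = 4.2 * 4.2 * 4.2
V = 17.64 * 4.2
V = 74.088
74.088 m^3


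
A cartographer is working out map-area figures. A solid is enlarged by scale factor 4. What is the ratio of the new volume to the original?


Linear scale factor k = 4
Rule: under a linear scaling by k, volumes scale by k^3.
k^3 = 4 * 4 * 4
k^3 = 16 * 4
k^3 = 64
Volume scales by a factor of 64.
64 (dimensionless)


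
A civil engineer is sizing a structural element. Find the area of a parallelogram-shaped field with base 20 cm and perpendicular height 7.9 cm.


Shape: parallelogram
Base b = 20 cm, Height h = 7.9 cm
Formula: A = b * h
A = 20 * 7.9
A = 158
158 cm^2


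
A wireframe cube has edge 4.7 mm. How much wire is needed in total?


Shape: cube
Side s = 4.7 mm
A cube has 12 edges, all equal.
Formula: total edge length = 12 * s
Total = 12 * 4.7
Total = 56.4
56.4 mm


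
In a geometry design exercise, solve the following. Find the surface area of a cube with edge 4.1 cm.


Shape: cube
Side s = 4.1 cm
A cube has 6 square faces.
Formula: SA = 6 * s^2
s^2 = 16.81
SA = 6 * 16.81
SA = 100.86
100.86 cm^2


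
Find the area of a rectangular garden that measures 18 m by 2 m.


Shape: rectangle
Length l = 18 m, Width w = 2 m
Formula: A = l * w
A = 18 * 2
A = 36
36 m^2


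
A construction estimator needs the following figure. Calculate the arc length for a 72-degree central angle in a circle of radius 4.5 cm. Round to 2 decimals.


Shape: circular arc
Radius r = 4.5 cm, Angle = 72 degrees
Formula: L = (angle/360) * 2 * pi * r
2 * pi * r = 9 * pi
L = (72/360) * 9 * pi
L = 1.8 * pi
L = 5.65
5.65 cm


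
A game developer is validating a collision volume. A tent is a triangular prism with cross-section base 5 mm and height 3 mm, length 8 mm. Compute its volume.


Shape: triangular prism
Triangle base = 5 mm, triangle height = 3 mm, prism length L = 8 mm
Formula: V = (1/2 * b * h_tri) * L
Cross-section area = 0.5 * 5 * 3 = 7.5
V = 7.5 * 8
V = 60
60 mm^3


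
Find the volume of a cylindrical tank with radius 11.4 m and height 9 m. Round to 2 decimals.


Shape: cylinder
Radius r = 11.4 m, Height h = 9 m
Formula: V = pi * r^2 * h
r^2 = 129.96
V = pi * 129.96 * 9
V = 1169.64 * pi
V = 3674.53
3674.53 m^3


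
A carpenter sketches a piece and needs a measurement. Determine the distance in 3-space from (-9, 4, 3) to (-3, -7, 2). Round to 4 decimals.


3D distance between two points
P1 = (-9, 4, 3), P2 = (-3, -7, 2)
Formula: d = sqrt((x2-x1)^2 + (y2-y1)^2 + (z2-z1)^2)
dx = -3 - -9 = 6
dy = -7 - 4 = -11
dz = 2 - 3 = -1
dx^2 + dy^2 + dz^2 = 36 + 121 + 1 = 158
d = sqrt(158)
d = 12.5698
12.5698 units


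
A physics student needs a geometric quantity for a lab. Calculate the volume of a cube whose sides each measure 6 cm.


Shape: cube
Side s = 6 cm
Formula: V = s^3
V = 6 * 6 * 6
V = 36 * 6
V = 216
216 cm^3


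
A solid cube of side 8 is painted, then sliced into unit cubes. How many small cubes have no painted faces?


Large cube: 8 x 8 x 8, cut into unit cubes.
n = 8, so n - 2 = 6
Unpainted cubes form the interior (n - 2)^3 block.
(n - 2)^3 = 6^3 = 216
216 unit cubes


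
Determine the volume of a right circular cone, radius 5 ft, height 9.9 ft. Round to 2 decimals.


Shape: cone
Radius r = 5 ft, Height h = 9.9 ft
Formula: V = (1/3) * pi * r^2 * h
r^2 = 25
pi * r^2 * h = pi * 25 * 9.9 = 247.5 * pi
V = 247.5 * pi / 3
V = 259.18
259.18 ft^3


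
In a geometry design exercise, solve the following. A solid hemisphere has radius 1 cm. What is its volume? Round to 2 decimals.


Shape: hemisphere (half of a sphere)
Radius r = 1 cm
Formula: V = (1/2) * (4/3) * pi * r^3 = (2/3) * pi * r^3
r^3 = 1
(2/3) * 1 = 0.666667
V = 0.666667 * pi
V = 2.09
2.09 cm^3


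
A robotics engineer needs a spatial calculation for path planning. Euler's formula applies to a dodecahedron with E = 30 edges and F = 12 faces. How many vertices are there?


Polyhedron: dodecahedron
Euler's formula for convex polyhedra: V - E + F = 2
Given: E = 30 edges and F = 12 faces
Solve for V:
V = 2 + E - F = 2 + 30 - 12 = 20
20 vertices


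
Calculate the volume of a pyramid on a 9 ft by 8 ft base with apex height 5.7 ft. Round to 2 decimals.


Shape: rectangular pyramid
Base: 9 ft x 8 ft, Height h = 5.7 ft
Formula: V = (1/3) * base_area * h
base_area = 9 * 8 = 72
base_area * h = 72 * 5.7 = 410.4
V = 410.4 / 3
V = 136.8
136.8 ft^3


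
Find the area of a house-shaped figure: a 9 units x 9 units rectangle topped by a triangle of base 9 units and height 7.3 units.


Composite shape: rectangle + triangle
Rectangle area = 9 * 9 = 81
Triangle area = 0.5 * 9 * 7.3 = 32.85
Total = 81 + 32.85
Total = 113.85
113.85 units^2


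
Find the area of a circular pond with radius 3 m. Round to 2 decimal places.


Shape: circle
Radius r = 3 m
Formula: A = pi * r^2
r^2 = 3^2 = 9
A = pi * 9
A = 28.27
28.27 m^2


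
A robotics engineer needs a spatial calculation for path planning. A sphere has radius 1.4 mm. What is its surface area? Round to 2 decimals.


Shape: sphere
Radius r = 1.4 mm
Formula: SA = 4 * pi * r^2
r^2 = 1.96
SA = 4 * pi * 1.96
SA = 7.84 * pi
SA = 24.63
24.63 mm^2


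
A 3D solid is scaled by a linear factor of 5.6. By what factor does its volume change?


Linear scale factor k = 5.6
Rule: under a linear scaling by k, volumes scale by k^3.
k^3 = 5.6 * 5.6 * 5.6
k^3 = 31.36 * 5.6
k^3 = 175.616
Volume scales by a factor of 175.616.
175.616 (dimensionless)


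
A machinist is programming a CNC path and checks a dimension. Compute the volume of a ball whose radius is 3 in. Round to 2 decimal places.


Shape: sphere
Radius r = 3 in
Formula: V = (4/3) * pi * r^3
r^3 = 27
(4/3) * 27 = 36
V = 36 * pi
V = 113.1
113.1 in^3


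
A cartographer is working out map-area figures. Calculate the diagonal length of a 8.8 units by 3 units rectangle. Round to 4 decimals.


Shape: rectangle (diagonal via Pythagoras)
Sides: 8.8 units and 3 units
Formula: d = sqrt(l^2 + w^2)
l^2 = 77.44, w^2 = 9
l^2 + w^2 = 86.44
d = sqrt(86.44)
d = 9.2973
9.2973 units


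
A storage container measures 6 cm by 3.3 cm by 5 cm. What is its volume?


Shape: rectangular prism
l = 6 cm, w = 3.3 cm, h = 5 cm
Formula: V = l * w * h
V = 6 * 3.3 * 5
V = 19.8 * 5
V = 99
99 cm^3


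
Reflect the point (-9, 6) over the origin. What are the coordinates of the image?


Transformation: reflection
Original point: (-9, 6)
Rule for reflection through the origin: (x, y) -> (-x, -y)
Apply: (-9, 6) -> (9, -6)
(9, -6)


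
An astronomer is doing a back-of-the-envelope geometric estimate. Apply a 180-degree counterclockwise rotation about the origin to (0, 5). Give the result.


Transformation: rotation about the origin
Original point: (0, 5)
Rule for 180 deg: (x, y) -> (-x, -y)
Apply: (0, 5) -> (0, -5)
(0, -5)


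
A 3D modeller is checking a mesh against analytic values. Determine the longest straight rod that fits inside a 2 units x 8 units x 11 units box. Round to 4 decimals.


Shape: rectangular box (space diagonal)
l = 2 units, w = 8 units, h = 11 units
Visualize: the diagonal of the base, then a right triangle with that diagonal and the height.
Formula: d = sqrt(l^2 + w^2 + h^2)
l^2 + w^2 + h^2 = 4 + 64 + 121 = 189
d = sqrt(189)
d = 13.7477
13.7477 units


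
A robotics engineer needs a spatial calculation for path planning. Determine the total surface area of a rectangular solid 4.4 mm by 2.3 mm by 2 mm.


Shape: rectangular prism
l = 4.4 mm, w = 2.3 mm, h = 2 mm
Formula: SA = 2(lw + lh + wh)
lw = 10.12, lh = 8.8, wh = 4.6
lw + lh + wh = 23.52
SA = 2 * 23.52
SA = 47.04
47.04 mm^2


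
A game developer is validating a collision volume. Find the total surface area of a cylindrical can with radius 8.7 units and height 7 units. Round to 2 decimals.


Shape: closed cylinder
Radius r = 8.7 units, Height h = 7 units
Formula: SA = 2*pi*r^2 + 2*pi*r*h = 2*pi*r*(r + h)
r + h = 15.7
2 * r * (r + h) = 2 * 8.7 * 15.7 = 273.18
SA = 273.18 * pi
SA = 858.22
858.22 units^2


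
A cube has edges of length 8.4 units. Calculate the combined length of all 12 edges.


Shape: cube
Side s = 8.4 units
A cube has 12 edges, all equal.
Formula: total edge length = 12 * s
Total = 12 * 8.4
Total = 100.8
100.8 units


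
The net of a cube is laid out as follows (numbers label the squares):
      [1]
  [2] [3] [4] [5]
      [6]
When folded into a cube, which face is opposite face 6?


Net: cross layout. Take square 3 as the base (bottom).
Fold the four squares in the horizontal row up around 3: 2 -> left, 4 -> right, 5 wraps to the top.
Fold 1 and 6 up from 3: 1 -> back, 6 -> front.
Opposite pairs are therefore: (1, 6), (2, 4), (3, 5).
Face 6 is opposite face 1.
face 1


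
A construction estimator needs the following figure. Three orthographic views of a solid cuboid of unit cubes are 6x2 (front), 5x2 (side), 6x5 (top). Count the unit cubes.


Orthographic views of a solid rectangular block:
Front view 6 x 2 -> length = 6, height = 2
Side view 5 x 2 -> width = 5, height = 2 (consistent)
Top view 6 x 5 -> confirms length = 6, width = 5
The block is 6 x 5 x 2.
Total unit cubes = 6 * 5 * 2 = 60
60 unit cubes


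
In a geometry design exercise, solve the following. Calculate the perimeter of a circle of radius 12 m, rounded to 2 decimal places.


Shape: circle
Radius r = 12 m
Formula: C = 2 * pi * r
C = 2 * pi * 12
C = 24 * pi
C = 75.4
75.4 m


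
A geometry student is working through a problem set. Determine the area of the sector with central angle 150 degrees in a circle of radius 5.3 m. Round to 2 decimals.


Shape: circular sector
Radius r = 5.3 m, Angle = 150 degrees
Formula: A = (angle/360) * pi * r^2
r^2 = 28.09
Fraction of circle = 150/360
A = (150/360) * pi * 28.09
A = 11.704167 * pi
A = 36.77
36.77 m^2


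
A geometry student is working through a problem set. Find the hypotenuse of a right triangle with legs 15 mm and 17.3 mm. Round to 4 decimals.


Shape: right triangle
Legs a = 15 mm, b = 17.3 mm
Formula: c = sqrt(a^2 + b^2)
a^2 = 225, b^2 = 299.29
a^2 + b^2 = 524.29
c = sqrt(524.29)
c = 22.8974
22.8974 mm


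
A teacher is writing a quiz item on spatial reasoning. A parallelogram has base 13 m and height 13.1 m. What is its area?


Shape: parallelogram
Base b = 13 m, Height h = 13.1 m
Formula: A = b * h
A = 13 * 13.1
A = 170.3
170.3 m^2


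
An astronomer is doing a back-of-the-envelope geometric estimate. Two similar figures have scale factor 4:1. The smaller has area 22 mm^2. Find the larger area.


Linear scale factor k = 4
Original area = 22 mm^2
Rule: under a linear scaling by k, areas scale by k^2.
k^2 = 4^2 = 16
New area = 22 * 16
New area = 352
352 mm^2


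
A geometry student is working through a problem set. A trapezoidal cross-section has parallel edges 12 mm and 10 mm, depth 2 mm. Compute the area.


Shape: trapezoid
Parallel sides a = 12 mm, b = 10 mm; Height h = 2 mm
Formula: A = (a + b) * h / 2
a + b = 12 + 10 = 22
A = 22 * 2 / 2
A = 44 / 2
A = 22
22 mm^2


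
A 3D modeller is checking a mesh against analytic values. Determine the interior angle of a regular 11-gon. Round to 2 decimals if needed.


Shape: regular hendecagon (11 sides)
Formula: interior angle = (n - 2) * 180 / n
(n - 2) = 9
(n - 2) * 180 = 1620
angle = 1620 / 11
angle = 147.27
147.27 degrees


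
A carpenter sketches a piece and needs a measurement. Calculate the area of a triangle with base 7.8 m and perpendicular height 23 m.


Shape: triangle
Base b = 7.8 m, Height h = 23 m
Formula: A = (1/2) * b * h
A = 0.5 * 7.8 * 23
A = 0.5 * 179.4
A = 89.7
89.7 m^2


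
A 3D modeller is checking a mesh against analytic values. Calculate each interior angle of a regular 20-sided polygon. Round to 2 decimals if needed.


Shape: regular icosagon (20 sides)
Formula: interior angle = (n - 2) * 180 / n
(n - 2) = 18
(n - 2) * 180 = 3240
angle = 3240 / 20
angle = 162
162 degrees


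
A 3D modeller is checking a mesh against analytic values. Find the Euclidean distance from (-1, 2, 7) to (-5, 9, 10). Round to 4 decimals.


3D distance between two points
P1 = (-1, 2, 7), P2 = (-5, 9, 10)
Formula: d = sqrt((x2-x1)^2 + (y2-y1)^2 + (z2-z1)^2)
dx = -5 - -1 = -4
dy = 9 - 2 = 7
dz = 10 - 7 = 3
dx^2 + dy^2 + dz^2 = 16 + 49 + 9 = 74
d = sqrt(74)
d = 8.6023
8.6023 units


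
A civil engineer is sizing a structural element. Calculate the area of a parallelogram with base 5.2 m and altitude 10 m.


Shape: parallelogram
Base b = 5.2 m, Height h = 10 m
Formula: A = b * h
A = 5.2 * 10
A = 52
52 m^2


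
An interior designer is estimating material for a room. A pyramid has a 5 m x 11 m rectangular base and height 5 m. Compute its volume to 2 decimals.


Shape: rectangular pyramid
Base: 5 m x 11 m, Height h = 5 m
Formula: V = (1/3) * base_area * h
base_area = 5 * 11 = 55
base_area * h = 55 * 5 = 275
V = 275 / 3
V = 91.67
91.67 m^3


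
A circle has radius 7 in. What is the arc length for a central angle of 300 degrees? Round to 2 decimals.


Shape: circular arc
Radius r = 7 in, Angle = 300 degrees
Formula: L = (angle/360) * 2 * pi * r
2 * pi * r = 14 * pi
L = (300/360) * 14 * pi
L = 11.666667 * pi
L = 36.65
36.65 in


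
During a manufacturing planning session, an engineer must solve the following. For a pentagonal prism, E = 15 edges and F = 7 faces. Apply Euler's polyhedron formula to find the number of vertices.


Polyhedron: pentagonal prism
Euler's formula for convex polyhedra: V - E + F = 2
Given: E = 15 edges and F = 7 faces
Solve for V:
V = 2 + E - F = 2 + 15 - 7 = 10
10 vertices


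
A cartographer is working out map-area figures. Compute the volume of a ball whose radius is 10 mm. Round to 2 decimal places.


Shape: sphere
Radius r = 10 mm
Formula: V = (4/3) * pi * r^3
r^3 = 1000
(4/3) * 1000 = 1333.333333
V = 1333.333333 * pi
V = 4188.79
4188.79 mm^3


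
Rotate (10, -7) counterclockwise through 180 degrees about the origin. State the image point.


Transformation: rotation about the origin
Original point: (10, -7)
Rule for 180 deg: (x, y) -> (-x, -y)
Apply: (10, -7) -> (-10, 7)
(-10, 7)


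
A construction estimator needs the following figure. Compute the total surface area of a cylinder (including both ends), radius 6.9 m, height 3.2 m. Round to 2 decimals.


Shape: closed cylinder
Radius r = 6.9 m, Height h = 3.2 m
Formula: SA = 2*pi*r^2 + 2*pi*r*h = 2*pi*r*(r + h)
r + h = 10.1
2 * r * (r + h) = 2 * 6.9 * 10.1 = 139.38
SA = 139.38 * pi
SA = 437.88
437.88 m^2


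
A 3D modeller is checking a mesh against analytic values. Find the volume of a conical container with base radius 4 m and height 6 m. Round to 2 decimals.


Shape: cone
Radius r = 4 m, Height h = 6 m
Formula: V = (1/3) * pi * r^2 * h
r^2 = 16
pi * r^2 * h = pi * 16 * 6 = 96 * pi
V = 96 * pi / 3
V = 100.53
100.53 m^3


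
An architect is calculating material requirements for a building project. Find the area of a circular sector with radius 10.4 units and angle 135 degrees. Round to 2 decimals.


Shape: circular sector
Radius r = 10.4 units, Angle = 135 degrees
Formula: A = (angle/360) * pi * r^2
r^2 = 108.16
Fraction of circle = 135/360
A = (135/360) * pi * 108.16
A = 40.56 * pi
A = 127.42
127.42 units^2


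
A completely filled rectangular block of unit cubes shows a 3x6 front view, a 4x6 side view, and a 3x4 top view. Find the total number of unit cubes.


Orthographic views of a solid rectangular block:
Front view 3 x 6 -> length = 3, height = 6
Side view 4 x 6 -> width = 4, height = 6 (consistent)
Top view 3 x 4 -> confirms length = 3, width = 4
The block is 3 x 4 x 6.
Total unit cubes = 3 * 4 * 6 = 72
72 unit cubes


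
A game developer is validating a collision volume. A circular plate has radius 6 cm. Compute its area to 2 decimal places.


Shape: circle
Radius r = 6 cm
Formula: A = pi * r^2
r^2 = 6^2 = 36
A = pi * 36
A = 113.1
113.1 cm^2


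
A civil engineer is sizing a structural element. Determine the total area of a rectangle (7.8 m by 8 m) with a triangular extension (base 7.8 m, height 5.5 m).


Composite shape: rectangle + triangle
Rectangle area = 7.8 * 8 = 62.4
Triangle area = 0.5 * 7.8 * 5.5 = 21.45
Total = 62.4 + 21.45
Total = 83.85
83.85 m^2


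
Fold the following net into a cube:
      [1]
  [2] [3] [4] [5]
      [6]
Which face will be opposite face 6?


Net: cross layout. Take square 3 as the base (bottom).
Fold the four squares in the horizontal row up around 3: 2 -> left, 4 -> right, 5 wraps to the top.
Fold 1 and 6 up from 3: 1 -> back, 6 -> front.
Opposite pairs are therefore: (1, 6), (2, 4), (3, 5).
Face 6 is opposite face 1.
face 1


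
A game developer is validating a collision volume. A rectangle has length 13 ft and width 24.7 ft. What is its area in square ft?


Shape: rectangle
Length l = 13 ft, Width w = 24.7 ft
Formula: A = l * w
A = 13 * 24.7
A = 321.1
321.1 ft^2


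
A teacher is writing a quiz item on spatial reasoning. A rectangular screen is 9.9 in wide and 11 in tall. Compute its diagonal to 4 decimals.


Shape: rectangle (diagonal via Pythagoras)
Sides: 9.9 in and 11 in
Formula: d = sqrt(l^2 + w^2)
l^2 = 98.01, w^2 = 121
l^2 + w^2 = 219.01
d = sqrt(219.01)
d = 14.799
14.799 in


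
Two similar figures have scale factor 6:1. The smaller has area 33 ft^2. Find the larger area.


Linear scale factor k = 6
Original area = 33 ft^2
Rule: under a linear scaling by k, areas scale by k^2.
k^2 = 6^2 = 36
New area = 33 * 36
New area = 1188
1188 ft^2


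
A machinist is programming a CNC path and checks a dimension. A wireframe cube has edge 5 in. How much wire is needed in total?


Shape: cube
Side s = 5 in
A cube has 12 edges, all equal.
Formula: total edge length = 12 * s
Total = 12 * 5
Total = 60
60 in


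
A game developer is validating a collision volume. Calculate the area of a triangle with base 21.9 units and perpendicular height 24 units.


Shape: triangle
Base b = 21.9 units, Height h = 24 units
Formula: A = (1/2) * b * h
A = 0.5 * 21.9 * 24
A = 0.5 * 525.6
A = 262.8
262.8 units^2


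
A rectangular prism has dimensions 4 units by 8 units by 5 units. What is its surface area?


Shape: rectangular prism
l = 4 units, w = 8 units, h = 5 units
Formula: SA = 2(lw + lh + wh)
lw = 32, lh = 20, wh = 40
lw + lh + wh = 92
SA = 2 * 92
SA = 184
184 units^2


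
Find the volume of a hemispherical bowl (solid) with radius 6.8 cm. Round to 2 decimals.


Shape: hemisphere (half of a sphere)
Radius r = 6.8 cm
Formula: V = (1/2) * (4/3) * pi * r^3 = (2/3) * pi * r^3
r^3 = 314.432
(2/3) * 314.432 = 209.621333
V = 209.621333 * pi
V = 658.54
658.54 cm^3


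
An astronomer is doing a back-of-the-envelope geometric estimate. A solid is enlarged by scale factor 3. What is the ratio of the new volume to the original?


Linear scale factor k = 3
Rule: under a linear scaling by k, volumes scale by k^3.
k^3 = 3 * 3 * 3
k^3 = 9 * 3
k^3 = 27
Volume scales by a factor of 27.
27 (dimensionless)


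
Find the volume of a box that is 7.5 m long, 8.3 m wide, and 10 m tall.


Shape: rectangular prism
l = 7.5 m, w = 8.3 m, h = 10 m
Formula: V = l * w * h
V = 7.5 * 8.3 * 10
V = 62.25 * 10
V = 622.5
622.5 m^3


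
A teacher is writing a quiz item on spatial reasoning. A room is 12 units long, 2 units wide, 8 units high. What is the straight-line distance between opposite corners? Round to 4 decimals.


Shape: rectangular box (space diagonal)
l = 12 units, w = 2 units, h = 8 units
Visualize: the diagonal of the base, then a right triangle with that diagonal and the height.
Formula: d = sqrt(l^2 + w^2 + h^2)
l^2 + w^2 + h^2 = 144 + 4 + 64 = 212
d = sqrt(212)
d = 14.5602
14.5602 units


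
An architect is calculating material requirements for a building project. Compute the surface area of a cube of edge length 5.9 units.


Shape: cube
Side s = 5.9 units
A cube has 6 square faces.
Formula: SA = 6 * s^2
s^2 = 34.81
SA = 6 * 34.81
SA = 208.86
208.86 units^2


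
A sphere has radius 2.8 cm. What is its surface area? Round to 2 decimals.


Shape: sphere
Radius r = 2.8 cm
Formula: SA = 4 * pi * r^2
r^2 = 7.84
SA = 4 * pi * 7.84
SA = 31.36 * pi
SA = 98.52
98.52 cm^2


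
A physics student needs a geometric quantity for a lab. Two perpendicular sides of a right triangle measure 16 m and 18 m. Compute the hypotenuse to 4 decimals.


Shape: right triangle
Legs a = 16 m, b = 18 m
Formula: c = sqrt(a^2 + b^2)
a^2 = 256, b^2 = 324
a^2 + b^2 = 580
c = sqrt(580)
c = 24.0832
24.0832 m


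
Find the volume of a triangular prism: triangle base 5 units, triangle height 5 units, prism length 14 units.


Shape: triangular prism
Triangle base = 5 units, triangle height = 5 units, prism length L = 14 units
Formula: V = (1/2 * b * h_tri) * L
Cross-section area = 0.5 * 5 * 5 = 12.5
V = 12.5 * 14
V = 175
175 units^3


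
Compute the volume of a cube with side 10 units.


Shape: cube
Side s = 10 units
Formula: V = s^3
V = 10 * 10 * 10
V = 100 * 10
V = 1000
1000 units^3


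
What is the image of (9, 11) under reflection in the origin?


Transformation: reflection
Original point: (9, 11)
Rule for reflection through the origin: (x, y) -> (-x, -y)
Apply: (9, 11) -> (-9, -11)
(-9, -11)


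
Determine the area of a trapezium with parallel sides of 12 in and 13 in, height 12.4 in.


Shape: trapezoid
Parallel sides a = 12 in, b = 13 in; Height h = 12.4 in
Formula: A = (a + b) * h / 2
a + b = 12 + 13 = 25
A = 25 * 12.4 / 2
A = 310 / 2
A = 155
155 in^2


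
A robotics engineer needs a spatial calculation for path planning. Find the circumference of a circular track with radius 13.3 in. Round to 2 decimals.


Shape: circle
Radius r = 13.3 in
Formula: C = 2 * pi * r
C = 2 * pi * 13.3
C = 26.6 * pi
C = 83.57
83.57 in


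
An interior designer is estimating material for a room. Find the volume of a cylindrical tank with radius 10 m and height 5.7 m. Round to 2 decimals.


Shape: cylinder
Radius r = 10 m, Height h = 5.7 m
Formula: V = pi * r^2 * h
r^2 = 100
V = pi * 100 * 5.7
V = 570 * pi
V = 1790.71
1790.71 m^3


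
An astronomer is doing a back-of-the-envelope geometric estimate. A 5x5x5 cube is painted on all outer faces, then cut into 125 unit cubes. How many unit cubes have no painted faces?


Large cube: 5 x 5 x 5, cut into unit cubes.
n = 5, so n - 2 = 3
Unpainted cubes form the interior (n - 2)^3 block.
(n - 2)^3 = 3^3 = 27
27 unit cubes


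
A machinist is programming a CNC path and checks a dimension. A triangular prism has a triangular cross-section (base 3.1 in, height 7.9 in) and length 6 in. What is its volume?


Shape: triangular prism
Triangle base = 3.1 in, triangle height = 7.9 in, prism length L = 6 in
Formula: V = (1/2 * b * h_tri) * L
Cross-section area = 0.5 * 3.1 * 7.9 = 12.245
V = 12.245 * 6
V = 73.47
73.47 in^3


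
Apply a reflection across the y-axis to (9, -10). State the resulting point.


Transformation: reflection
Original point: (9, -10)
Rule for reflection over the y-axis: (x, y) -> (-x, y)
Apply: (9, -10) -> (-9, -10)
(-9, -10)


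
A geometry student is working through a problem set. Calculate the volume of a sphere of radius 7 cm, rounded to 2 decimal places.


Shape: sphere
Radius r = 7 cm
Formula: V = (4/3) * pi * r^3
r^3 = 343
(4/3) * 343 = 457.333333
V = 457.333333 * pi
V = 1436.76
1436.76 cm^3


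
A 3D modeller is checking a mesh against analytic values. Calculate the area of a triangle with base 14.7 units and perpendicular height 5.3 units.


Shape: triangle
Base b = 14.7 units, Height h = 5.3 units
Formula: A = (1/2) * b * h
A = 0.5 * 14.7 * 5.3
A = 0.5 * 77.91
A = 38.955
38.955 units^2


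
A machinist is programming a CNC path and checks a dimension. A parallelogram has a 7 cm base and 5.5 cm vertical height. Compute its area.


Shape: parallelogram
Base b = 7 cm, Height h = 5.5 cm
Formula: A = b * h
A = 7 * 5.5
A = 38.5
38.5 cm^2


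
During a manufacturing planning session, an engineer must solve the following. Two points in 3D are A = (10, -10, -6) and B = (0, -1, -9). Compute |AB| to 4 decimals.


3D distance between two points
P1 = (10, -10, -6), P2 = (0, -1, -9)
Formula: d = sqrt((x2-x1)^2 + (y2-y1)^2 + (z2-z1)^2)
dx = 0 - 10 = -10
dy = -1 - -10 = 9
dz = -9 - -6 = -3
dx^2 + dy^2 + dz^2 = 100 + 81 + 9 = 190
d = sqrt(190)
d = 13.784
13.784 units


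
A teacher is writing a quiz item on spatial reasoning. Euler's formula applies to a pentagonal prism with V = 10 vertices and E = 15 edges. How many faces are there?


Polyhedron: pentagonal prism
Euler's formula for convex polyhedra: V - E + F = 2
Given: V = 10 vertices and E = 15 edges
Solve for F:
F = 2 + E - V = 2 + 15 - 10 = 7
7 faces


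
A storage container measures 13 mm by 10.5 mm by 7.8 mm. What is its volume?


Shape: rectangular prism
l = 13 mm, w = 10.5 mm, h = 7.8 mm
Formula: V = l * w * h
V = 13 * 10.5 * 7.8
V = 136.5 * 7.8
V = 1064.7
1064.7 mm^3


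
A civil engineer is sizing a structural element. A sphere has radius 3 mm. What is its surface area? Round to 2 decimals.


Shape: sphere
Radius r = 3 mm
Formula: SA = 4 * pi * r^2
r^2 = 9
SA = 4 * pi * 9
SA = 36 * pi
SA = 113.1
113.1 mm^2


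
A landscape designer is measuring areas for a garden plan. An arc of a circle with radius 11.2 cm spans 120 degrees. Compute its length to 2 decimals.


Shape: circular arc
Radius r = 11.2 cm, Angle = 120 degrees
Formula: L = (angle/360) * 2 * pi * r
2 * pi * r = 22.4 * pi
L = (120/360) * 22.4 * pi
L = 7.466667 * pi
L = 23.46
23.46 cm


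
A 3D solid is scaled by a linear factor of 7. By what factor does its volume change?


Linear scale factor k = 7
Rule: under a linear scaling by k, volumes scale by k^3.
k^3 = 7 * 7 * 7
k^3 = 49 * 7
k^3 = 343
Volume scales by a factor of 343.
343 (dimensionless)


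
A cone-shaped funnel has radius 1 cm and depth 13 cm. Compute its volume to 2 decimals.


Shape: cone
Radius r = 1 cm, Height h = 13 cm
Formula: V = (1/3) * pi * r^2 * h
r^2 = 1
pi * r^2 * h = pi * 1 * 13 = 13 * pi
V = 13 * pi / 3
V = 13.61
13.61 cm^3


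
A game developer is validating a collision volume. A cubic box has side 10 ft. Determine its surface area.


Shape: cube
Side s = 10 ft
A cube has 6 square faces.
Formula: SA = 6 * s^2
s^2 = 100
SA = 6 * 100
SA = 600
600 ft^2


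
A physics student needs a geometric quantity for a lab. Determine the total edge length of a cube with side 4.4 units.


Shape: cube
Side s = 4.4 units
A cube has 12 edges, all equal.
Formula: total edge length = 12 * s
Total = 12 * 4.4
Total = 52.8
52.8 units


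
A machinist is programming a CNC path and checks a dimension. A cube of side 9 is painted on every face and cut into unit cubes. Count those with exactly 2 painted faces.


Large cube: 9 x 9 x 9, cut into unit cubes.
n = 9, so n - 2 = 7
Cubes with 2 painted faces lie along the edges, excluding corners.
A cube has 12 edges; each contributes (n - 2) = 7 such cubes.
Count = 12 * 7 = 84
84 unit cubes


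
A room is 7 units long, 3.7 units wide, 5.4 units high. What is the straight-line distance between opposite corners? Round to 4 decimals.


Shape: rectangular box (space diagonal)
l = 7 units, w = 3.7 units, h = 5.4 units
Visualize: the diagonal of the base, then a right triangle with that diagonal and the height.
Formula: d = sqrt(l^2 + w^2 + h^2)
l^2 + w^2 + h^2 = 49 + 13.69 + 29.16 = 91.85
d = sqrt(91.85)
d = 9.5838
9.5838 units


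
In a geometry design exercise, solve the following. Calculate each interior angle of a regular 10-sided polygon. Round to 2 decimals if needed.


Shape: regular decagon (10 sides)
Formula: interior angle = (n - 2) * 180 / n
(n - 2) = 8
(n - 2) * 180 = 1440
angle = 1440 / 10
angle = 144
144 degrees


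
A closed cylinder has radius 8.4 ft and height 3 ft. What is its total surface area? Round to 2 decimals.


Shape: closed cylinder
Radius r = 8.4 ft, Height h = 3 ft
Formula: SA = 2*pi*r^2 + 2*pi*r*h = 2*pi*r*(r + h)
r + h = 11.4
2 * r * (r + h) = 2 * 8.4 * 11.4 = 191.52
SA = 191.52 * pi
SA = 601.68
601.68 ft^2


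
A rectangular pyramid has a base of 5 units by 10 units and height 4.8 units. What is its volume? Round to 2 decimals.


Shape: rectangular pyramid
Base: 5 units x 10 units, Height h = 4.8 units
Formula: V = (1/3) * base_area * h
base_area = 5 * 10 = 50
base_area * h = 50 * 4.8 = 240
V = 240 / 3
V = 80
80 units^3


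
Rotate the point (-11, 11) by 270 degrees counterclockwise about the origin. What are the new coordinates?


Transformation: rotation about the origin
Original point: (-11, 11)
Rule for 270 deg counterclockwise: (x, y) -> (y, -x)
Apply: (-11, 11) -> (11, 11)
(11, 11)


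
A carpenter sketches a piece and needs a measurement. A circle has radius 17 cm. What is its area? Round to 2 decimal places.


Shape: circle
Radius r = 17 cm
Formula: A = pi * r^2
r^2 = 17^2 = 289
A = pi * 289
A = 907.92
907.92 cm^2


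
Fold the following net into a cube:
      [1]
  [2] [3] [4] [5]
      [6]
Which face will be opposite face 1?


Net: cross layout. Take square 3 as the base (bottom).
Fold the four squares in the horizontal row up around 3: 2 -> left, 4 -> right, 5 wraps to the top.
Fold 1 and 6 up from 3: 1 -> back, 6 -> front.
Opposite pairs are therefore: (1, 6), (2, 4), (3, 5).
Face 1 is opposite face 6.
face 6


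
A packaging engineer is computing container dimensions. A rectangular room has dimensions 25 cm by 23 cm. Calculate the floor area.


Shape: rectangle
Length l = 25 cm, Width w = 23 cm
Formula: A = l * w
A = 25 * 23
A = 575
575 cm^2


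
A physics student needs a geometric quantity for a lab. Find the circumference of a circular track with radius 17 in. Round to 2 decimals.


Shape: circle
Radius r = 17 in
Formula: C = 2 * pi * r
C = 2 * pi * 17
C = 34 * pi
C = 106.81
106.81 in


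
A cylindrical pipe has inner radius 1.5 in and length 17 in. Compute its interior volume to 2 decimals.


Shape: cylinder
Radius r = 1.5 in, Height h = 17 in
Formula: V = pi * r^2 * h
r^2 = 2.25
V = pi * 2.25 * 17
V = 38.25 * pi
V = 120.17
120.17 in^3


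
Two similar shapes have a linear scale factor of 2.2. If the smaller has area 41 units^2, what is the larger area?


Linear scale factor k = 2.2
Original area = 41 units^2
Rule: under a linear scaling by k, areas scale by k^2.
k^2 = 2.2^2 = 4.84
New area = 41 * 4.84
New area = 198.44
198.44 units^2


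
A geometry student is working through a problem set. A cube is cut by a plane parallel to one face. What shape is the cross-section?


Solid: cube
Cutting plane: parallel to one face
Visualize the intersection of the plane with the solid's surface.
The boundary of the cut region is a square.
square


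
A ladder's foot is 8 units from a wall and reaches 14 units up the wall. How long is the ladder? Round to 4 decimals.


Shape: right triangle
Legs a = 8 units, b = 14 units
Formula: c = sqrt(a^2 + b^2)
a^2 = 64, b^2 = 196
a^2 + b^2 = 260
c = sqrt(260)
c = 16.1245
16.1245 units


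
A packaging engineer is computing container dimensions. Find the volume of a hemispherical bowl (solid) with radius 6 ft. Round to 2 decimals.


Shape: hemisphere (half of a sphere)
Radius r = 6 ft
Formula: V = (1/2) * (4/3) * pi * r^3 = (2/3) * pi * r^3
r^3 = 216
(2/3) * 216 = 144
V = 144 * pi
V = 452.39
452.39 ft^3


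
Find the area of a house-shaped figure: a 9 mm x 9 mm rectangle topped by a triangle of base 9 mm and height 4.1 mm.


Composite shape: rectangle + triangle
Rectangle area = 9 * 9 = 81
Triangle area = 0.5 * 9 * 4.1 = 18.45
Total = 81 + 18.45
Total = 99.45
99.45 mm^2


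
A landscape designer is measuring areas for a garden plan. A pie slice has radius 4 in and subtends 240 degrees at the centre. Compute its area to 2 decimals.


Shape: circular sector
Radius r = 4 in, Angle = 240 degrees
Formula: A = (angle/360) * pi * r^2
r^2 = 16
Fraction of circle = 240/360
A = (240/360) * pi * 16
A = 10.666667 * pi
A = 33.51
33.51 in^2


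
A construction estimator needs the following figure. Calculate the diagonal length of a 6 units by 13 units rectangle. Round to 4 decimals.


Shape: rectangle (diagonal via Pythagoras)
Sides: 6 units and 13 units
Formula: d = sqrt(l^2 + w^2)
l^2 = 36, w^2 = 169
l^2 + w^2 = 205
d = sqrt(205)
d = 14.3178
14.3178 units


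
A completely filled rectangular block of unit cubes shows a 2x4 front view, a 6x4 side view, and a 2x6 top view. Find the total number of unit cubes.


Orthographic views of a solid rectangular block:
Front view 2 x 4 -> length = 2, height = 4
Side view 6 x 4 -> width = 6, height = 4 (consistent)
Top view 2 x 6 -> confirms length = 2, width = 6
The block is 2 x 6 x 4.
Total unit cubes = 2 * 6 * 4 = 48
48 unit cubes


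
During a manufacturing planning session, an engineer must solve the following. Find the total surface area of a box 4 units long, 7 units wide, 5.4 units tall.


Shape: rectangular prism
l = 4 units, w = 7 units, h = 5.4 units
Formula: SA = 2(lw + lh + wh)
lw = 28, lh = 21.6, wh = 37.8
lw + lh + wh = 87.4
SA = 2 * 87.4
SA = 174.8
174.8 units^2


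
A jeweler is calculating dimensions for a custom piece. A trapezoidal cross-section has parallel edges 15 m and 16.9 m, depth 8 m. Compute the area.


Shape: trapezoid
Parallel sides a = 15 m, b = 16.9 m; Height h = 8 m
Formula: A = (a + b) * h / 2
a + b = 15 + 16.9 = 31.9
A = 31.9 * 8 / 2
A = 255.2 / 2
A = 127.6
127.6 m^2


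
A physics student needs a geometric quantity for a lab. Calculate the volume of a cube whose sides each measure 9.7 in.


Shape: cube
Side s = 9.7 in
Formula: V = s^3
V = 9.7 * 9.7 * 9.7
V = 94.09 * 9.7
V = 912.673
912.673 in^3


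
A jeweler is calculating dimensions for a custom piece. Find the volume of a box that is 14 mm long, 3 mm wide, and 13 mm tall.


Shape: rectangular prism
l = 14 mm, w = 3 mm, h = 13 mm
Formula: V = l * w * h
V = 14 * 3 * 13
V = 42 * 13
V = 546
546 mm^3


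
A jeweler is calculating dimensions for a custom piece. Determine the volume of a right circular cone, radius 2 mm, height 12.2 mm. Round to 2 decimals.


Shape: cone
Radius r = 2 mm, Height h = 12.2 mm
Formula: V = (1/3) * pi * r^2 * h
r^2 = 4
pi * r^2 * h = pi * 4 * 12.2 = 48.8 * pi
V = 48.8 * pi / 3
V = 51.1
51.1 mm^3


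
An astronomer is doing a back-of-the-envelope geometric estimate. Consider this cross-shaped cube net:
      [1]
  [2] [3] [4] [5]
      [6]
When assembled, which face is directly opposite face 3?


Net: cross layout. Take square 3 as the base (bottom).
Fold the four squares in the horizontal row up around 3: 2 -> left, 4 -> right, 5 wraps to the top.
Fold 1 and 6 up from 3: 1 -> back, 6 -> front.
Opposite pairs are therefore: (1, 6), (2, 4), (3, 5).
Face 3 is opposite face 5.
face 5


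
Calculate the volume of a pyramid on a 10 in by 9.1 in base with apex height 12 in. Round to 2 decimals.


Shape: rectangular pyramid
Base: 10 in x 9.1 in, Height h = 12 in
Formula: V = (1/3) * base_area * h
base_area = 10 * 9.1 = 91
base_area * h = 91 * 12 = 1092
V = 1092 / 3
V = 364
364 in^3


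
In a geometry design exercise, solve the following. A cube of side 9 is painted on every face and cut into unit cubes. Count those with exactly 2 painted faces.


Large cube: 9 x 9 x 9, cut into unit cubes.
n = 9, so n - 2 = 7
Cubes with 2 painted faces lie along the edges, excluding corners.
A cube has 12 edges; each contributes (n - 2) = 7 such cubes.
Count = 12 * 7 = 84
84 unit cubes


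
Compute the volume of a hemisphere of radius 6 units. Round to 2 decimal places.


Shape: hemisphere (half of a sphere)
Radius r = 6 units
Formula: V = (1/2) * (4/3) * pi * r^3 = (2/3) * pi * r^3
r^3 = 216
(2/3) * 216 = 144
V = 144 * pi
V = 452.39
452.39 units^3


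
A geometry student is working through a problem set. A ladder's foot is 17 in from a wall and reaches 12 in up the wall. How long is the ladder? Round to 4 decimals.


Shape: right triangle
Legs a = 17 in, b = 12 in
Formula: c = sqrt(a^2 + b^2)
a^2 = 289, b^2 = 144
a^2 + b^2 = 433
c = sqrt(433)
c = 20.8087
20.8087 in


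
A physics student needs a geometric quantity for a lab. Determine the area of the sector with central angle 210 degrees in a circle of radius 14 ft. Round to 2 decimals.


Shape: circular sector
Radius r = 14 ft, Angle = 210 degrees
Formula: A = (angle/360) * pi * r^2
r^2 = 196
Fraction of circle = 210/360
A = (210/360) * pi * 196
A = 114.333333 * pi
A = 359.19
359.19 ft^2


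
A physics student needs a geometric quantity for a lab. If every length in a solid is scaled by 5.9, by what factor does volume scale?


Linear scale factor k = 5.9
Rule: under a linear scaling by k, volumes scale by k^3.
k^3 = 5.9 * 5.9 * 5.9
k^3 = 34.81 * 5.9
k^3 = 205.379
Volume scales by a factor of 205.379.
205.379 (dimensionless)


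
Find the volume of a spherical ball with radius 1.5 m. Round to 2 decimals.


Shape: sphere
Radius r = 1.5 m
Formula: V = (4/3) * pi * r^3
r^3 = 3.375
(4/3) * 3.375 = 4.5
V = 4.5 * pi
V = 14.14
14.14 m^3
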